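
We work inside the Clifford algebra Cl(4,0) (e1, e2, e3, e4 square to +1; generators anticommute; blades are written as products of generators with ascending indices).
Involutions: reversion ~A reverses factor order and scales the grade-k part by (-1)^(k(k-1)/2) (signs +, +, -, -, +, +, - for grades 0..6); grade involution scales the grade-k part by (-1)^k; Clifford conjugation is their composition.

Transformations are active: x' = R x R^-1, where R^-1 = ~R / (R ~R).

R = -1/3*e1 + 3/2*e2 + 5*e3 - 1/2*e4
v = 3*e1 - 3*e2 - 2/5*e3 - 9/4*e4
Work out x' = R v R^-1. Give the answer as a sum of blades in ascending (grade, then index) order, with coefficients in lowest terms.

~R = -1/3*e1 + 3/2*e2 + 5*e3 - 1/2*e4, and R ~R = 497/18, so R^-1 = ~R / (497/18).
R v = -51/8 - 7/2*e1 e2 - 223/15*e1 e3 + 9/4*e1 e4 + 72/5*e2 e3 - 39/8*e2 e4 - 229/20*e3 e4
Answer: -2829/994*e1 + 4587/1988*e2 - 9487/4970*e3 + 1233/497*e4


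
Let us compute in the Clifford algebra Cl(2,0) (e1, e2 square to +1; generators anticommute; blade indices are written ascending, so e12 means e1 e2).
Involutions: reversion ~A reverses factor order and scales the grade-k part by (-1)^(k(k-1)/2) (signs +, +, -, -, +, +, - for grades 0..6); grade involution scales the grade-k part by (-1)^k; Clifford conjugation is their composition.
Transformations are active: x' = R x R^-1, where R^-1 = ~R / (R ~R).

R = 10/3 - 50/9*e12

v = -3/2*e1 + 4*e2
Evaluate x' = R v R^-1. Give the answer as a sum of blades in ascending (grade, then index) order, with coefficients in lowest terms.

~R = 10/3 + 50/9*e12, and R ~R = 3400/81, so R^-1 = ~R / (3400/81).
R v = -245/9*e1 + 5*e2
Answer: -48/17*e1 - 109/34*e2


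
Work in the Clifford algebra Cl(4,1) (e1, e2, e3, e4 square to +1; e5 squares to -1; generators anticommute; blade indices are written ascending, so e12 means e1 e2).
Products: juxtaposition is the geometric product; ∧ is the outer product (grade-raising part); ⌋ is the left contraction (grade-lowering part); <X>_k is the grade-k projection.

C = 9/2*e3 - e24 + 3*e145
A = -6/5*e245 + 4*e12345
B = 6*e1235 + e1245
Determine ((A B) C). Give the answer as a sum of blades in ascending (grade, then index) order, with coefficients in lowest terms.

step 1: 6/5*e1 - 4*e3 + 24*e4 - 36/5*e134
step 2: -18 + 24*e2 + 27/5*e13 + 162/5*e14 - 72*e15 - 108*e34 - 108/5*e35 + 18/5*e45 + 36/5*e123 - 6/5*e124 - 4*e234 + 12*e1345
Answer: -18 + 24*e2 + 27/5*e13 + 162/5*e14 - 72*e15 - 108*e34 - 108/5*e35 + 18/5*e45 + 36/5*e123 - 6/5*e124 - 4*e234 + 12*e1345


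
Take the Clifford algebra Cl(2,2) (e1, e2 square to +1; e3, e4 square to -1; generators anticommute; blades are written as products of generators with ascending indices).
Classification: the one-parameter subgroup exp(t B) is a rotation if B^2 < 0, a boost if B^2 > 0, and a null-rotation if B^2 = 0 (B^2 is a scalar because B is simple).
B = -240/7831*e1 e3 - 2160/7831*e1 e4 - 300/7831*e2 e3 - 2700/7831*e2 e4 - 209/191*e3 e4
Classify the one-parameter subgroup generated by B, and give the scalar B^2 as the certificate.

B^2 term by term: the squares give (-240/7831)^2*(e1 e3)^2 + (-2160/7831)^2*(e1 e4)^2 + (-300/7831)^2*(e2 e3)^2 + (-2700/7831)^2*(e2 e4)^2 + (-209/191)^2*(e3 e4)^2 = 57600/61324561*(+1) + 4665600/61324561*(+1) + 90000/61324561*(+1) + 7290000/61324561*(+1) + 43681/36481*(-1) = -1 (each basis 2-blade squares to minus the product of its generators' squares); cross terms between blades sharing an index anticommute and cancel; the commuting (index-disjoint) pairs give grade-4 terms 2*c*c'*(blade product), which cancel blade by blade — e1 e2 e3 e4: -1296000/61324561 + 1296000/61324561 = 0 — confirming B is simple. So B^2 = -1.
Answer: rotation, certificate B^2 = -1. No conjugation can change B^2 = -1; the sign gives the class.


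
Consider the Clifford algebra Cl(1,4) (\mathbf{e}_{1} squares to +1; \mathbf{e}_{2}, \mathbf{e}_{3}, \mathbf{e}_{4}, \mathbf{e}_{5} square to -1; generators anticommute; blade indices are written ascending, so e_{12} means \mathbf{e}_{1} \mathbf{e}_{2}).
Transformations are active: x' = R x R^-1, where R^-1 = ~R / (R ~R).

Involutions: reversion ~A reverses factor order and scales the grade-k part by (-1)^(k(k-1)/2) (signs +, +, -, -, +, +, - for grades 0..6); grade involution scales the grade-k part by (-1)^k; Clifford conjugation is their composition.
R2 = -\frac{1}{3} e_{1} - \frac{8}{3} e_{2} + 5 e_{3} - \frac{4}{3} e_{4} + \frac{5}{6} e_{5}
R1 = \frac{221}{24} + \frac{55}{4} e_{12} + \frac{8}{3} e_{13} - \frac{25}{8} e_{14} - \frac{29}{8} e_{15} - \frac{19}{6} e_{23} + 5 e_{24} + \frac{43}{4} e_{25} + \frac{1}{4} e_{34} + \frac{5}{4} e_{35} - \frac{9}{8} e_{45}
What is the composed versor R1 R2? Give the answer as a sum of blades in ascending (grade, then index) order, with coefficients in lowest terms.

Distribute over the terms of R2 (each basis-blade product reordered to ascending indices, repeated generators contracted through their squares):
R1 (-\frac{1}{3} e_{1}) = -\frac{221}{72} e_{1} + \frac{55}{12} e_{2} + \frac{8}{9} e_{3} - \frac{25}{24} e_{4} - \frac{29}{24} e_{5} + \frac{19}{18} e_{123} - \frac{5}{3} e_{124} - \frac{43}{12} e_{125} - \frac{1}{12} e_{134} - \frac{5}{12} e_{135} + \frac{3}{8} e_{145}
R1 (-\frac{8}{3} e_{2}) = \frac{110}{3} e_{1} - \frac{221}{9} e_{2} + \frac{76}{9} e_{3} - \frac{40}{3} e_{4} - \frac{86}{3} e_{5} + \frac{64}{9} e_{123} - \frac{25}{3} e_{124} - \frac{29}{3} e_{125} - \frac{2}{3} e_{234} - \frac{10}{3} e_{235} + 3 e_{245}
R1 (5 e_{3}) = -\frac{40}{3} e_{1} + \frac{95}{6} e_{2} + \frac{1105}{24} e_{3} + \frac{5}{4} e_{4} + \frac{25}{4} e_{5} + \frac{275}{4} e_{123} + \frac{125}{8} e_{134} + \frac{145}{8} e_{135} - 25 e_{234} - \frac{215}{4} e_{235} - \frac{45}{8} e_{345}
R1 (-\frac{4}{3} e_{4}) = -\frac{25}{6} e_{1} + \frac{20}{3} e_{2} + \frac{1}{3} e_{3} - \frac{221}{18} e_{4} + \frac{3}{2} e_{5} - \frac{55}{3} e_{124} - \frac{32}{9} e_{134} - \frac{29}{6} e_{145} + \frac{38}{9} e_{234} + \frac{43}{3} e_{245} + \frac{5}{3} e_{345}
R1 (\frac{5}{6} e_{5}) = \frac{145}{48} e_{1} - \frac{215}{24} e_{2} - \frac{25}{24} e_{3} + \frac{15}{16} e_{4} + \frac{1105}{144} e_{5} + \frac{275}{24} e_{125} + \frac{20}{9} e_{135} - \frac{125}{48} e_{145} - \frac{95}{36} e_{235} + \frac{25}{6} e_{245} + \frac{5}{24} e_{345}
Summing the partial products and collecting blades:
Answer: \frac{2753}{144} e_{1} - \frac{463}{72} e_{2} + \frac{164}{3} e_{3} - \frac{3523}{144} e_{4} - \frac{2081}{144} e_{5} + \frac{923}{12} e_{123} - \frac{85}{3} e_{124} - \frac{43}{24} e_{125} + \frac{863}{72} e_{134} + \frac{1435}{72} e_{135} - \frac{113}{16} e_{145} - \frac{193}{9} e_{234} - \frac{1075}{18} e_{235} + \frac{43}{2} e_{245} - \frac{15}{4} e_{345}


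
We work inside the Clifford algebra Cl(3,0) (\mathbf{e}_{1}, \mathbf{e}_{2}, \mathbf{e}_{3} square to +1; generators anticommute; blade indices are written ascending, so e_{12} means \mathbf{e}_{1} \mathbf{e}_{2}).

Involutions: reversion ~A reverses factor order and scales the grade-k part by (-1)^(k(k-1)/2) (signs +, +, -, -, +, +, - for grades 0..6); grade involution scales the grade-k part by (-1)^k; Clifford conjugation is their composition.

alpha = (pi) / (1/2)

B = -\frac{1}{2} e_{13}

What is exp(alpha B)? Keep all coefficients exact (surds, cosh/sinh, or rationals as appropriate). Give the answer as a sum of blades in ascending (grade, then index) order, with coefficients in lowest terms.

B^2 = (-\frac{1}{2})^2*(e_{13})^2 = \frac{1}{4}*(-1) = -\frac{1}{4} (a basis 2-blade squares to minus the product of its generators' squares).
B^2 = -\frac{1}{4} — B^2 < 0, so the exponential closes trigonometrically: l = \frac{1}{2}, alpha*l = \pi, so exp(alpha B) = cos(\pi) + (sin(\pi)/(\frac{1}{2}))*B = -1 + (0)*B.
Answer: -1


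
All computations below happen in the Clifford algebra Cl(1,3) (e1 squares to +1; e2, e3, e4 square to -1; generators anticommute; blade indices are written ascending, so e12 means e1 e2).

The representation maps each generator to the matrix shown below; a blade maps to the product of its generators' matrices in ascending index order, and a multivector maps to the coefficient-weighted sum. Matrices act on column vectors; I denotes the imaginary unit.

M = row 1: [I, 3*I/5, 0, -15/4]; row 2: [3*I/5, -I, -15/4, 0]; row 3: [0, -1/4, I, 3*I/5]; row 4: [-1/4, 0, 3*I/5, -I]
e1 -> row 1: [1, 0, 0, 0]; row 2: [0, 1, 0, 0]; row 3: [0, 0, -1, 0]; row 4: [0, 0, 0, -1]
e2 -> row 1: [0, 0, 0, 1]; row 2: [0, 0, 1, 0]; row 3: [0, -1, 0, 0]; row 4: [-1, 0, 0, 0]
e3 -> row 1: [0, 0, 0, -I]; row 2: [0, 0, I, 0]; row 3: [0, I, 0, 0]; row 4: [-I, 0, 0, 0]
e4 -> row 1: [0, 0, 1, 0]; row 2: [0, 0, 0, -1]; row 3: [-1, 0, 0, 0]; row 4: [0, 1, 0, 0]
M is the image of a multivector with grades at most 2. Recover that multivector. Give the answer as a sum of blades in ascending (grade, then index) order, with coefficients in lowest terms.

Method: the blade images are trace-orthogonal — tr(rho(e_A) rho(e_B)^-1) = 4 if A = B and 0 otherwise — and rho(e_A)^-1 = (e_A)^2 * rho(e_A) with (e_A)^2 = +1 or -1, so the coefficient of e_A in the preimage is (e_A)^2 * tr(M rho(e_A))/4.
Nonzero projections over blades of grade <= 2: e2: (e2)^2 = -1, tr(M rho(e2)) = 7, coefficient -7/4; e12: (e12)^2 = +1, tr(M rho(e12)) = -8, coefficient -2; e23: (e23)^2 = -1, tr(M rho(e23)) = 4, coefficient -1; e34: (e34)^2 = -1, tr(M rho(e34)) = 12/5, coefficient -3/5. Every other blade of grade <= 2 projects to 0.
Answer: -7/4*e2 - 2*e12 - e23 - 3/5*e34


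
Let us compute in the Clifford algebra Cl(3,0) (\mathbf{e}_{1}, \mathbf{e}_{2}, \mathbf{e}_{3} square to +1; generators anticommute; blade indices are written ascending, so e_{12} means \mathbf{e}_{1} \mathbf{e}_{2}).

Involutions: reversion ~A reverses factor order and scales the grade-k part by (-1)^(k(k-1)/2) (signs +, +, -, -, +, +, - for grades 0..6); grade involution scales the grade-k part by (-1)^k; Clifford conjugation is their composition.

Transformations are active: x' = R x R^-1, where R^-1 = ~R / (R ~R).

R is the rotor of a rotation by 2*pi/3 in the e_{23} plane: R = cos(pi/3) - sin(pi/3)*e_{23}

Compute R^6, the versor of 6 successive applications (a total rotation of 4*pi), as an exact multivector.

The rotor phase is half the rotation angle and phases add under composition, so 6 steps in the e_{23} plane accumulate phase 6*(pi/3) = 2 \pi: R^6 = cos(2 \pi) - sin(2 \pi)*e_{23}.
cos(2 \pi) = 1 and sin(2 \pi) = 0, so R^6 = 1. The total rotation 4*pi is 2 full turns, so every vector returns to itself, yet the rotor is +1, back on the identity sheet (an even number of 2*pi turns).
Answer: 1


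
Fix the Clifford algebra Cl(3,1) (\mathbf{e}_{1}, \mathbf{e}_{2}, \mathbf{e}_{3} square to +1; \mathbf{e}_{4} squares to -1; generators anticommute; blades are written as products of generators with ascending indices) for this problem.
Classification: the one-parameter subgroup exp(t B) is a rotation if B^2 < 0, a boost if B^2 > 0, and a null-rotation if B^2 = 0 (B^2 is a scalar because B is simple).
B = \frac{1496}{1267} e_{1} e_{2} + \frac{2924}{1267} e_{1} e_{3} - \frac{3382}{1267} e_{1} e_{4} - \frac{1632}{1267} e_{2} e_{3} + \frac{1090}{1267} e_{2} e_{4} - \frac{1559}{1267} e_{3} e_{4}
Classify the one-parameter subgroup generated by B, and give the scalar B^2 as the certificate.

B^2 term by term: the squares give (\frac{1496}{1267})^2*(e_{1} e_{2})^2 + (\frac{2924}{1267})^2*(e_{1} e_{3})^2 + (-\frac{3382}{1267})^2*(e_{1} e_{4})^2 + (-\frac{1632}{1267})^2*(e_{2} e_{3})^2 + (\frac{1090}{1267})^2*(e_{2} e_{4})^2 + (-\frac{1559}{1267})^2*(e_{3} e_{4})^2 = \frac{2238016}{1605289}*(-1) + \frac{8549776}{1605289}*(-1) + \frac{11437924}{1605289}*(+1) + \frac{2663424}{1605289}*(-1) + \frac{1188100}{1605289}*(+1) + \frac{2430481}{1605289}*(+1) = 1 (each basis 2-blade squares to minus the product of its generators' squares); cross terms between blades sharing an index anticommute and cancel; the commuting (index-disjoint) pairs give grade-4 terms 2*c*c'*(blade product), which cancel blade by blade — e_{1} e_{2} e_{3} e_{4}: -\frac{4664528}{1605289} - \frac{6374320}{1605289} + \frac{11038848}{1605289} = 0 — confirming B is simple. So B^2 = 1.
Answer: boost, certificate B^2 = 1. Check the certificate: B^2 = 1, and that sign is decisive whatever form B takes.


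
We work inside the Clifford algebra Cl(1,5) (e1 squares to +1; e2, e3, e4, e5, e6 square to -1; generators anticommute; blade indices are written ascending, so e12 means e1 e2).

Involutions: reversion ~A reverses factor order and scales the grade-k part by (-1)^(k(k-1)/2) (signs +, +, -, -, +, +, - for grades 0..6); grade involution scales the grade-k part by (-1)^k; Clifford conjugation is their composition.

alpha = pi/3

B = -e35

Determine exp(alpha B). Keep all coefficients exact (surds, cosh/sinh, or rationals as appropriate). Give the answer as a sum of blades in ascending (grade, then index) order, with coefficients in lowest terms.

B^2 = (-1)^2*(e35)^2 = 1*(-1) = -1 (a basis 2-blade squares to minus the product of its generators' squares).
B^2 = -1 — since the square is negative, the closed form is circular: l = 1, alpha*l = pi/3, so exp(alpha B) = cos(pi/3) + (sin(pi/3)/1)*B = 1/2 + (sqrt(3)/2)*B.
Answer: 1/2 - sqrt(3)/2*e35


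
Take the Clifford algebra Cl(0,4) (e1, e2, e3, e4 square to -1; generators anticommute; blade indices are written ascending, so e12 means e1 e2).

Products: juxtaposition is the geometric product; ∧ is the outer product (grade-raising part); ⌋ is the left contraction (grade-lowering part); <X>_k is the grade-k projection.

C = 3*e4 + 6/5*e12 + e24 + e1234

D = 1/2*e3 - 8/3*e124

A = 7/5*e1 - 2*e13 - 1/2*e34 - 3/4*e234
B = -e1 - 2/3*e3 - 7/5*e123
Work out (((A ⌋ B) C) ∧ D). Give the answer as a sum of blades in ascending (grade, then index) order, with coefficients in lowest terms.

step 1: 7/5 + 14/5*e2 + 49/25*e23
step 2: 84/25*e1 + 7/5*e4 + 42/25*e12 + 294/125*e13 - 49/25*e14 + 49/5*e24 + 49/25*e34 + 14/5*e134 + 147/25*e234 + 7/5*e1234
step 3: 42/25*e13 - 7/10*e34 + 21/25*e123 + 49/50*e134 - 49/10*e234
Answer: 42/25*e13 - 7/10*e34 + 21/25*e123 + 49/50*e134 - 49/10*e234


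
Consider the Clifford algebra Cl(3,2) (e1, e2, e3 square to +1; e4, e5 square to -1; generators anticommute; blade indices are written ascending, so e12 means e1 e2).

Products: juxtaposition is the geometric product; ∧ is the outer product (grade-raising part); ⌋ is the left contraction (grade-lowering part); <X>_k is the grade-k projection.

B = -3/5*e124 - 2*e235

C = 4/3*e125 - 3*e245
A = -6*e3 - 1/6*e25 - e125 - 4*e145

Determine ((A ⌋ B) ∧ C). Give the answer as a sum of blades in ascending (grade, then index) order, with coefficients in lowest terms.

step 1: -1/3*e3 - 12*e25
step 2: -4/9*e1235 - e2345
Answer: -4/9*e1235 - e2345


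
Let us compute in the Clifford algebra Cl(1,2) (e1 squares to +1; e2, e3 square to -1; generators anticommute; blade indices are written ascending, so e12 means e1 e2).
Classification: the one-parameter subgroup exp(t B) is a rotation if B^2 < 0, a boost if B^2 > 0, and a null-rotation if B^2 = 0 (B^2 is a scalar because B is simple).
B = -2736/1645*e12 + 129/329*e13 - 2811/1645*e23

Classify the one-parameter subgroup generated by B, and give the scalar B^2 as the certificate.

B^2 term by term: the squares give (-2736/1645)^2*(e12)^2 + (129/329)^2*(e13)^2 + (-2811/1645)^2*(e23)^2 = 7485696/2706025*(+1) + 16641/108241*(+1) + 7901721/2706025*(-1) = 0 (each basis 2-blade squares to minus the product of its generators' squares); cross terms between blades sharing an index anticommute and cancel. So B^2 = 0.
Answer: null-rotation, certificate B^2 = 0. One invariant decides it: the square 0 survives every conjugation, and its sign is exactly the classification.


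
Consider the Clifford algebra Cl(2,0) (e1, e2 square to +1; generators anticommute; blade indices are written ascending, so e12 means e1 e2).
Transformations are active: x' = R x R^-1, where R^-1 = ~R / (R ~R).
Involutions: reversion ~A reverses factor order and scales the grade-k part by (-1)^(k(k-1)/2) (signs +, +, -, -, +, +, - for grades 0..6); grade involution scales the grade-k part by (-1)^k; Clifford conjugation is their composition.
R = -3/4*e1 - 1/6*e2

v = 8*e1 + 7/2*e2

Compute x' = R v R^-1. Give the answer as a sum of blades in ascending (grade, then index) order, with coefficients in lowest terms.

~R = -3/4*e1 - 1/6*e2, and R ~R = 85/144, so R^-1 = ~R / (85/144).
R v = -79/12 - 31/24*e12
Answer: 742/85*e1 + 37/170*e2


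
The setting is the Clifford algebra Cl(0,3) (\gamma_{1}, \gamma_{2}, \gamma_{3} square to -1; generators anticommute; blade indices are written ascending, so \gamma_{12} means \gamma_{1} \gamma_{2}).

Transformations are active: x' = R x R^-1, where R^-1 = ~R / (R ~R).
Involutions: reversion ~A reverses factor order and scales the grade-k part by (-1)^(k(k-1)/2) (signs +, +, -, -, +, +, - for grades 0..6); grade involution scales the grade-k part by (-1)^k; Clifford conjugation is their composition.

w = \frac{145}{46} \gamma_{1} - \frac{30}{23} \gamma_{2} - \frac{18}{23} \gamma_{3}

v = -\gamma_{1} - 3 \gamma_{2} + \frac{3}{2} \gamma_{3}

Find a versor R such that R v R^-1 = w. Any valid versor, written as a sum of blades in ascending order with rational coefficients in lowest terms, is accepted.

Take R = v + w = \frac{99}{46} \gamma_{1} - \frac{99}{23} \gamma_{2} + \frac{33}{46} \gamma_{3}. Because q(v) = q(w) = -\frac{49}{4}, conjugation by R sends v exactly to w.
Answer: \frac{99}{46} \gamma_{1} - \frac{99}{23} \gamma_{2} + \frac{33}{46} \gamma_{3}


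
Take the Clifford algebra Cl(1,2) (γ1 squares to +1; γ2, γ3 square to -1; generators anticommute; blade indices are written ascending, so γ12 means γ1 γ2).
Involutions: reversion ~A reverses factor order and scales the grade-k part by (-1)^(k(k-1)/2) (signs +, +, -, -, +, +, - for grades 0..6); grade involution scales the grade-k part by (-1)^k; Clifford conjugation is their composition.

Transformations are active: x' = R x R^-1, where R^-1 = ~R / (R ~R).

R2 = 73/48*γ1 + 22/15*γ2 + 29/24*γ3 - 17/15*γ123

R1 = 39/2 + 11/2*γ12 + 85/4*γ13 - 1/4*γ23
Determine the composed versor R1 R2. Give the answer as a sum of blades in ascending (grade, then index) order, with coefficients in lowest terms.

Distribute over the terms of R1 (each basis-blade product reordered to ascending indices, repeated generators contracted through their squares):
(39/2) R2 = 949/32*γ1 + 143/5*γ2 + 377/16*γ3 - 221/10*γ123
(11/2*γ12) R2 = -121/15*γ1 - 803/96*γ2 - 187/30*γ3 + 319/48*γ123
(85/4*γ13) R2 = -2465/96*γ1 + 289/12*γ2 - 6205/192*γ3 - 187/6*γ123
(-1/4*γ23) R2 = -17/60*γ1 + 29/96*γ2 - 11/30*γ3 - 73/192*γ123
Summing the partial products and collecting blades:
Answer: -1049/240*γ1 + 10709/240*γ2 - 14741/960*γ3 - 45121/960*γ123


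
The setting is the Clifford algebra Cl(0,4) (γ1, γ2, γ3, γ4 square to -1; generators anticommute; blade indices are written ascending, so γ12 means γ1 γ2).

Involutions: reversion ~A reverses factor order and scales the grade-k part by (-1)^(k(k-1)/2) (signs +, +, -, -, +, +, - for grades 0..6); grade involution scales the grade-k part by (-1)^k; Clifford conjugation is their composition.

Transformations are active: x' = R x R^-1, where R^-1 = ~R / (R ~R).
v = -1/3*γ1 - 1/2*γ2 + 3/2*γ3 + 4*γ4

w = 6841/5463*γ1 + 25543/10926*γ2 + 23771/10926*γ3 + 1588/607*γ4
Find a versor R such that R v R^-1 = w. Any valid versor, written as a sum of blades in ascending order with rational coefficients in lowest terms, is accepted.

R = v + w = 5020/5463*γ1 + 10040/5463*γ2 + 20080/5463*γ3 + 4016/607*γ4 works: the equal norms (-335/18) guarantee its sandwich swaps v into w.
Answer: 5020/5463*γ1 + 10040/5463*γ2 + 20080/5463*γ3 + 4016/607*γ4


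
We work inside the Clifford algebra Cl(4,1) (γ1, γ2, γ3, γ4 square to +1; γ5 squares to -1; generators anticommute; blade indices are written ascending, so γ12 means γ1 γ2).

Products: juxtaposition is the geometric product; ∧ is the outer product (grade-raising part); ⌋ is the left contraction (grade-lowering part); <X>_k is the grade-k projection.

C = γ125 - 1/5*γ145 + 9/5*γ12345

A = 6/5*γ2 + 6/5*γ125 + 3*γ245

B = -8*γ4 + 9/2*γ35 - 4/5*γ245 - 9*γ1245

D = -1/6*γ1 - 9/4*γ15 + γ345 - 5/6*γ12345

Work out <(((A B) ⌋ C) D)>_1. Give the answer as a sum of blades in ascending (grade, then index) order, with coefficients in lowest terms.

step 1: -12/5 + 27*γ1 + 54/5*γ4 + 24/25*γ14 - 48/5*γ24 + 24*γ25 - 24/25*γ45 + 27/5*γ123 + 54/5*γ145 - 27/2*γ234 + 27/5*γ235 + 48/5*γ1245
step 2: -54/25 + 3024/125*γ1 - 432/25*γ3 + 24/125*γ5 + 243/25*γ14 - 1107/50*γ15 + 486/25*γ23 + 27*γ25 - 378/25*γ45 - 216/125*γ123 - 12/5*γ125 + 216/5*γ134 - 432/25*γ135 + 12/25*γ145 - 216/125*γ235 - 486/25*γ1235 + 243/5*γ2345 - 108/25*γ12345
step 3: 42183/1000 + 10107/250*γ1 + 216/5*γ2 - 54*γ3 + 189/10*γ4 - 29061/500*γ5 + 5643/100*γ12 - 12/5*γ13 - 153/10*γ14 - 9577/250*γ15 + 10907/250*γ23 - 1584/125*γ24 + 182/5*γ25 - 674/125*γ34 + 72/25*γ35 + 307/100*γ45 + 1656/125*γ123 + 486/25*γ124 - 9/2*γ125 - 9/25*γ134 - 243/5*γ135 + 468/25*γ145 - 5517/100*γ234 + 2187/250*γ235 + 486/25*γ245 - 2484/25*γ345 + 11191/100*γ1234 - 11007/250*γ1235 + 1584/125*γ1245 + 3024/125*γ1345 - 486/25*γ2345 - 63/10*γ12345
step 4: 10107/250*γ1 + 216/5*γ2 - 54*γ3 + 189/10*γ4 - 29061/500*γ5
Answer: 10107/250*γ1 + 216/5*γ2 - 54*γ3 + 189/10*γ4 - 29061/500*γ5


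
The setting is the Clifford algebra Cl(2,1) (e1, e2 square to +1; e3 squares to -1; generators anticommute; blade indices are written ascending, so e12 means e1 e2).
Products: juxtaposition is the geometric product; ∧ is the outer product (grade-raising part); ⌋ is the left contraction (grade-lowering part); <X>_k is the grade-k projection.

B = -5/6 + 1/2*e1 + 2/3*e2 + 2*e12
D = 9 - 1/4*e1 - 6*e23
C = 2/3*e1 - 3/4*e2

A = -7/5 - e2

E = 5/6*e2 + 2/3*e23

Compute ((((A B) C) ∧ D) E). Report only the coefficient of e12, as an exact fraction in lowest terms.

step 1: 1/2 + 13/10*e1 - 1/10*e2 - 23/10*e12
step 2: 113/120 + 247/120*e1 + 139/120*e2 - 109/120*e12
step 3: 339/40 + 8779/480*e1 + 417/40*e2 - 757/96*e12 - 113/20*e23 - 247/20*e123
step 4: 1181/240 - 42637/2880*e1 + 113/16*e2 + 1399/120*e3 + 8779/576*e12 + 725/144*e13 + 113/20*e23 + 8779/720*e123
Answer: 8779/576


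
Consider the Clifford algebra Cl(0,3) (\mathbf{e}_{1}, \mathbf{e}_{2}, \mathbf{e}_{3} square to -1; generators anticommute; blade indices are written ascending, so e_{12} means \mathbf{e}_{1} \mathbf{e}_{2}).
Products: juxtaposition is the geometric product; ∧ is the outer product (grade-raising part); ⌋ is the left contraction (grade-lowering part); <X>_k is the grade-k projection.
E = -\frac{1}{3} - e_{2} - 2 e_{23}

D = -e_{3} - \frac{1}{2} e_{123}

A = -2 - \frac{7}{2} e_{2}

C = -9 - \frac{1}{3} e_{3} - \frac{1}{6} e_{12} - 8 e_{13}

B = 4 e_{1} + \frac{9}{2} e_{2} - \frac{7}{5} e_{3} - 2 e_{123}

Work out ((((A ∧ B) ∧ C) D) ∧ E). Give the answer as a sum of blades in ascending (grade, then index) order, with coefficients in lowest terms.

step 1: -8 e_{1} - 9 e_{2} + \frac{14}{5} e_{3} + 14 e_{12} + \frac{49}{10} e_{23} + 4 e_{123}
step 2: 72 e_{1} + 81 e_{2} - \frac{126}{5} e_{3} - 126 e_{12} + \frac{8}{3} e_{13} - \frac{411}{10} e_{23} - \frac{1697}{15} e_{123}
step 3: \frac{941}{30} - \frac{1073}{60} e_{1} - \frac{1273}{30} e_{2} - 63 e_{3} - \frac{1886}{15} e_{12} - \frac{225}{2} e_{13} - 45 e_{23} + 126 e_{123}
step 4: -\frac{941}{90} + \frac{1073}{180} e_{1} - \frac{155}{9} e_{2} + 21 e_{3} + \frac{10763}{180} e_{12} + \frac{75}{2} e_{13} - \frac{1661}{15} e_{23} - \frac{1781}{15} e_{123}
Answer: -\frac{941}{90} + \frac{1073}{180} e_{1} - \frac{155}{9} e_{2} + 21 e_{3} + \frac{10763}{180} e_{12} + \frac{75}{2} e_{13} - \frac{1661}{15} e_{23} - \frac{1781}{15} e_{123}


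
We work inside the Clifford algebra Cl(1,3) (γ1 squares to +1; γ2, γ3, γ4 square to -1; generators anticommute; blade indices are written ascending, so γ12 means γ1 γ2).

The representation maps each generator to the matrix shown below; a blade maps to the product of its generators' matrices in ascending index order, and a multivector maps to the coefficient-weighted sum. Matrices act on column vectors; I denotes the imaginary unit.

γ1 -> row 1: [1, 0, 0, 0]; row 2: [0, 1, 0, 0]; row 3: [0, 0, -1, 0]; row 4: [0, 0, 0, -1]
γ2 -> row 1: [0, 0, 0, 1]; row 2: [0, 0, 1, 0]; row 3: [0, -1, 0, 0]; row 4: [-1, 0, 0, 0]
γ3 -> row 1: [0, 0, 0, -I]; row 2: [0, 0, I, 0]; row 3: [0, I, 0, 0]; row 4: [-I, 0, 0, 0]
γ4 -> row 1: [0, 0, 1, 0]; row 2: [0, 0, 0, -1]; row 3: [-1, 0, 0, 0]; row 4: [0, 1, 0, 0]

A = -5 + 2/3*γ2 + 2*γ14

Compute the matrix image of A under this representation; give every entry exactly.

Bivector images (products of the table entries): rho(γ14) = rho(γ1)rho(γ4) = row 1: [0, 0, 1, 0]; row 2: [0, 0, 0, -1]; row 3: [1, 0, 0, 0]; row 4: [0, -1, 0, 0].
M = (-5)*1 + (2/3)*rho(γ2) + (2)*rho(γ14), summed entrywise (1 is the identity matrix):
Answer: row 1: [-5, 0, 2, 2/3]; row 2: [0, -5, 2/3, -2]; row 3: [2, -2/3, -5, 0]; row 4: [-2/3, -2, 0, -5]


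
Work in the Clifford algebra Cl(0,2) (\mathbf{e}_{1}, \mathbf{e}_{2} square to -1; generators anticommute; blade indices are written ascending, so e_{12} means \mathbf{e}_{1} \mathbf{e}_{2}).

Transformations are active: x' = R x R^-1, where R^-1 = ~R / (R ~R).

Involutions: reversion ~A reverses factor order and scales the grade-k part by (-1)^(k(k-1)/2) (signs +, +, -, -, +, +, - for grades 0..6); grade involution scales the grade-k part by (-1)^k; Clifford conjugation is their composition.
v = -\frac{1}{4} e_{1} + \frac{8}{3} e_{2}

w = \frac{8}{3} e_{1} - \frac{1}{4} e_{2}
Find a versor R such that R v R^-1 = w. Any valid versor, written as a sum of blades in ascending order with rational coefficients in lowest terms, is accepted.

Here q(v) = q(w) = -\frac{1033}{144}; the classical choice R = v + w = \frac{29}{12} e_{1} + \frac{29}{12} e_{2} then realises v -> w under the sandwich.
Answer: \frac{29}{12} e_{1} + \frac{29}{12} e_{2}


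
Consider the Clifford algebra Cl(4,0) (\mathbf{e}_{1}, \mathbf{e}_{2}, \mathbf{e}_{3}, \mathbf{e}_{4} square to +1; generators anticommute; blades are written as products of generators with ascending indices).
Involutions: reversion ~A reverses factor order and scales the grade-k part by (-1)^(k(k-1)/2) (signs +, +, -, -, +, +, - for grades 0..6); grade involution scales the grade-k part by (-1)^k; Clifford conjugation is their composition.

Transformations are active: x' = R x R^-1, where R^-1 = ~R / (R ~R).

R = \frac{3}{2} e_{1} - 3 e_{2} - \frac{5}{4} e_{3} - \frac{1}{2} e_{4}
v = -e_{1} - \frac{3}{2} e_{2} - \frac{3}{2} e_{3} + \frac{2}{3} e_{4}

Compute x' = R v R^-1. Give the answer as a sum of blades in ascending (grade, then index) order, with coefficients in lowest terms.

~R = \frac{3}{2} e_{1} - 3 e_{2} - \frac{5}{4} e_{3} - \frac{1}{2} e_{4}, and R ~R = \frac{209}{16}, so R^-1 = ~R / (\frac{209}{16}).
R v = \frac{109}{24} - \frac{21}{4} e_{1} e_{2} - \frac{7}{2} e_{1} e_{3} + \frac{1}{2} e_{1} e_{4} + \frac{21}{8} e_{2} e_{3} - \frac{11}{4} e_{2} e_{4} - \frac{19}{12} e_{3} e_{4}
Answer: \frac{427}{209} e_{1} - \frac{245}{418} e_{2} + \frac{791}{1254} e_{3} - \frac{212}{209} e_{4}


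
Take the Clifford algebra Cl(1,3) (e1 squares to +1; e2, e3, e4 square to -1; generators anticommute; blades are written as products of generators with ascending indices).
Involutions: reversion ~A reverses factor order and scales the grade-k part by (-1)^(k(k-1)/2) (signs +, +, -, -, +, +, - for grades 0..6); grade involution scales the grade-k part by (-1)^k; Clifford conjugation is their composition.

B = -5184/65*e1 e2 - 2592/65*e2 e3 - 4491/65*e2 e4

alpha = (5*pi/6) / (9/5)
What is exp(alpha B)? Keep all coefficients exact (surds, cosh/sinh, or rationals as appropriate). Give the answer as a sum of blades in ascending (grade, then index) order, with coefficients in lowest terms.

B^2 term by term: the squares give (-5184/65)^2*(e1 e2)^2 + (-2592/65)^2*(e2 e3)^2 + (-4491/65)^2*(e2 e4)^2 = 26873856/4225*(+1) + 6718464/4225*(-1) + 20169081/4225*(-1) = -81/25 (each basis 2-blade squares to minus the product of its generators' squares); cross terms between blades sharing an index anticommute and cancel. So B^2 = -81/25.
B^2 = -81/25 — since the square is negative, the closed form is circular: l = 9/5, alpha*l = 5*pi/6, so exp(alpha B) = cos(5*pi/6) + (sin(5*pi/6)/(9/5))*B = -sqrt(3)/2 + (5/18)*B.
Answer: -sqrt(3)/2 - 288/13*e1 e2 - 144/13*e2 e3 - 499/26*e2 e4


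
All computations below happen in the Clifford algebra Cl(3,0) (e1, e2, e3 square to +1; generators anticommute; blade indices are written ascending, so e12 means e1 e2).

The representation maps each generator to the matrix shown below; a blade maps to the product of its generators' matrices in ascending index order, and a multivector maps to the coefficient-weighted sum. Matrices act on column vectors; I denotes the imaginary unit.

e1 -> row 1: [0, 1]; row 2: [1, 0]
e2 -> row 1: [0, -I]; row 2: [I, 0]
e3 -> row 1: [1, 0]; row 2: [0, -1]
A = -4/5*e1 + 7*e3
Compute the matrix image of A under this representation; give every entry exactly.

M = (-4/5)*rho(e1) + (7)*rho(e3), summed entrywise:
Answer: row 1: [7, -4/5]; row 2: [-4/5, -7]


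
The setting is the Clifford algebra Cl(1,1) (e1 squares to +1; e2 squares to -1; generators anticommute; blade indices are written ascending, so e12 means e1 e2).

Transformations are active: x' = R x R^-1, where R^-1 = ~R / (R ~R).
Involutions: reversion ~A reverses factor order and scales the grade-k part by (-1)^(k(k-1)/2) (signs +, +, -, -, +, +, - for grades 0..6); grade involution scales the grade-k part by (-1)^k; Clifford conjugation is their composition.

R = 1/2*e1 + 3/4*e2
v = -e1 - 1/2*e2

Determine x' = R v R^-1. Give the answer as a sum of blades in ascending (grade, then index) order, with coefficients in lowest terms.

~R = 1/2*e1 + 3/4*e2, and R ~R = -5/16, so R^-1 = ~R / (-5/16).
R v = -1/8 + 1/2*e12
Answer: 7/5*e1 + 11/10*e2


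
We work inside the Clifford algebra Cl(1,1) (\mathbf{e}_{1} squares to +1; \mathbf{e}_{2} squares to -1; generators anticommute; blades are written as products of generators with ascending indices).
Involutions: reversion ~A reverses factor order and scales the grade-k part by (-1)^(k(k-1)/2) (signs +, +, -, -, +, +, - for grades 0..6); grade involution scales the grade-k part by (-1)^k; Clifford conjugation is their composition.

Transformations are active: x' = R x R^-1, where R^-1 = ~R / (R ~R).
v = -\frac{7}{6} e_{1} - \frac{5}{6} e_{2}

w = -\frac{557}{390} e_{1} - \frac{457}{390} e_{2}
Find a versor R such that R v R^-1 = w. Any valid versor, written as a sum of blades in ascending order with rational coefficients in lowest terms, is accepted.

A norm check does it: q(v) = q(w) = \frac{2}{3}, hence R = v + w = -\frac{506}{195} e_{1} - \frac{391}{195} e_{2} realises the map — parallel part kept, (v - w)/2 negated, v carried to w.
Answer: -\frac{506}{195} e_{1} - \frac{391}{195} e_{2}


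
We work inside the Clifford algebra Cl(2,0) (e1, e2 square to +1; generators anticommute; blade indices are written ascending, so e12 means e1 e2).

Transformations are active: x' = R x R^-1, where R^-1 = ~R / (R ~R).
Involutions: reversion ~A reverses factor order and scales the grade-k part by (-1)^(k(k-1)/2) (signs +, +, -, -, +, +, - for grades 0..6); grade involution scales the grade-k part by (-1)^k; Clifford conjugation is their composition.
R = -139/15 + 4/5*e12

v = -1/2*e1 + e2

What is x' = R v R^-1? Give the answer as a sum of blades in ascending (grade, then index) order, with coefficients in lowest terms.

~R = -139/15 - 4/5*e12, and R ~R = 3893/45, so R^-1 = ~R / (3893/45).
R v = 163/30*e1 - 133/15*e2
Answer: -25849/38930*e1 + 17509/19465*e2


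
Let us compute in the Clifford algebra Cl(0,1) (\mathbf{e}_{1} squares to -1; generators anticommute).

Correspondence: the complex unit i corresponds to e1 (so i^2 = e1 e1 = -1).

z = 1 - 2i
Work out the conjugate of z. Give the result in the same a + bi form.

In blades: z = 1 - 2 e_{1}.
Conjugation here is Clifford conjugation: the scalar is fixed and the grade-1 and grade-2 blades all flip sign, giving 1 + 2 e_{1}; translating back:
Answer: 1 + 2i


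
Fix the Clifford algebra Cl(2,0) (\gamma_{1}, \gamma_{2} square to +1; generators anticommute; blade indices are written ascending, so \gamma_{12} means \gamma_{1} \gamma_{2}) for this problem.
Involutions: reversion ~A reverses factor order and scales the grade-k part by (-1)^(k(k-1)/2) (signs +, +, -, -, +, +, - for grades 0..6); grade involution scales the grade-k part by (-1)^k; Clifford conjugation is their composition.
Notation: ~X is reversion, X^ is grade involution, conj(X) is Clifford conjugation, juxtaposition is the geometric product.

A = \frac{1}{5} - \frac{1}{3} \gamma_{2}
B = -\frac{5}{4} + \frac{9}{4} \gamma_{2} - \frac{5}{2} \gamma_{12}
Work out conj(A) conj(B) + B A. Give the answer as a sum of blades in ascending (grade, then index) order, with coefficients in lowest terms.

first term: -1 - \frac{5}{6} \gamma_{1} - \frac{13}{15} \gamma_{2} + \frac{1}{2} \gamma_{12}
second term: -1 + \frac{5}{6} \gamma_{1} + \frac{13}{15} \gamma_{2} - \frac{1}{2} \gamma_{12}
Answer: -2


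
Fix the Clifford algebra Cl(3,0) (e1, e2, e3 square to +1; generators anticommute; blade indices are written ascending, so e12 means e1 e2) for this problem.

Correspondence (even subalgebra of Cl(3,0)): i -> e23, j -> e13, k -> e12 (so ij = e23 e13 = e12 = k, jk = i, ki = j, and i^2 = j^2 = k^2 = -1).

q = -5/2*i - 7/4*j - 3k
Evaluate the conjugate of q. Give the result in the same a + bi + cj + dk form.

In blades: q = -3*e12 - 7/4*e13 - 5/2*e23.
Quaternion conjugation is reversion on the even subalgebra: the scalar is fixed and every grade-2 blade flips sign, giving 3*e12 + 7/4*e13 + 5/2*e23; translating back:
Answer: 5/2*i + 7/4*j + 3k


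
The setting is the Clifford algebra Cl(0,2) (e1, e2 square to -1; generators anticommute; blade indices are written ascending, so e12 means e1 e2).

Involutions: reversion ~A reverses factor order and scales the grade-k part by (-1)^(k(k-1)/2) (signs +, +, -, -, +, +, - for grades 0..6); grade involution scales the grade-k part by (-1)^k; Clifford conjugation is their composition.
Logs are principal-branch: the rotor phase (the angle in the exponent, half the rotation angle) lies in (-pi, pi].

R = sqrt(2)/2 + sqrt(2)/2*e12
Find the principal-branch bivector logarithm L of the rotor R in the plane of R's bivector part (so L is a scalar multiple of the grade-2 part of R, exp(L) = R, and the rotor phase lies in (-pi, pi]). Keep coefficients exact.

The scalar part of R is sqrt(2)/2, so the principal-branch rotor phase is pinned; divide the bivector part by its sine to get the unit plane — L is the phase times that plane.
Concretely: cos(phase) = sqrt(2)/2 gives phase = ±pi/4, and since phase/sin(phase) is even the sign is immaterial: L = (phase/sin(phase)) * <R>_2 = (sqrt(2)*pi/4) * <R>_2.
Answer: pi/4*e12


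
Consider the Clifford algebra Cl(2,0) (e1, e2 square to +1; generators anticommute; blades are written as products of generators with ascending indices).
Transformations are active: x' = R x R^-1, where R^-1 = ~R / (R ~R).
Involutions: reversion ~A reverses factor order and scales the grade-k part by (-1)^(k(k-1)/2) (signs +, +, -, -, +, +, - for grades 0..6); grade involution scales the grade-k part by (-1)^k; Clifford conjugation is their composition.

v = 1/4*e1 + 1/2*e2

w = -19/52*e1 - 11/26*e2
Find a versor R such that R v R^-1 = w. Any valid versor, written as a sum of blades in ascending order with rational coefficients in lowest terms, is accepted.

Sketch: the shared square 5/16 makes R = v + w = -3/26*e1 + 1/13*e2 the natural versor; its sandwich fixes that direction, negates (v - w)/2, and sends v to w.
Answer: -3/26*e1 + 1/13*e2


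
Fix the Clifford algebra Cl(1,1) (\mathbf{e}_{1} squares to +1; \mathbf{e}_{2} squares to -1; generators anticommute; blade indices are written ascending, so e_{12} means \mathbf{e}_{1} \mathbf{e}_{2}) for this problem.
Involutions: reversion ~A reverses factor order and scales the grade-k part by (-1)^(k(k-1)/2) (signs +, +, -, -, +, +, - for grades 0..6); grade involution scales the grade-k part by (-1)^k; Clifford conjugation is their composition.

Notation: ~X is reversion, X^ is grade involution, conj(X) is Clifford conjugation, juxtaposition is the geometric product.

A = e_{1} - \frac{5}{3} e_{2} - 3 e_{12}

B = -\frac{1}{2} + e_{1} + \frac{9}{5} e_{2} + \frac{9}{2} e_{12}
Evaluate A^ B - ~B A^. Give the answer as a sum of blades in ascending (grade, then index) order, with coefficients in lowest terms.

first term: -\frac{35}{2} + \frac{67}{5} e_{1} - \frac{7}{3} e_{2} - \frac{59}{30} e_{12}
second term: \frac{19}{2} + \frac{13}{5} e_{1} - \frac{25}{3} e_{2} + \frac{149}{30} e_{12}
Answer: -27 + \frac{54}{5} e_{1} + 6 e_{2} - \frac{104}{15} e_{12}


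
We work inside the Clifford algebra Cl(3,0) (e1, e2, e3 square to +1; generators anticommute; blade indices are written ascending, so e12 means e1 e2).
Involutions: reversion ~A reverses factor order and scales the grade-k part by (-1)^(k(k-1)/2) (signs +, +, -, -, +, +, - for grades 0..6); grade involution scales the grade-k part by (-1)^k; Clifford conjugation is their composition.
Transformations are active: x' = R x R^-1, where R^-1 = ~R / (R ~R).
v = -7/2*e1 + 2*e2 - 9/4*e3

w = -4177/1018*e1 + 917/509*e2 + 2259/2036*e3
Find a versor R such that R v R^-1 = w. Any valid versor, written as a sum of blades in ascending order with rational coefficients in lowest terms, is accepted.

Key observation: q(v) = q(w) = 341/16 (sandwiches preserve the norm), so R = v + w = -3870/509*e1 + 1935/509*e2 - 1161/1018*e3 works whenever it is invertible — the component of v along it is kept and (v - w)/2 reverses, sending v to w.
Answer: -3870/509*e1 + 1935/509*e2 - 1161/1018*e3


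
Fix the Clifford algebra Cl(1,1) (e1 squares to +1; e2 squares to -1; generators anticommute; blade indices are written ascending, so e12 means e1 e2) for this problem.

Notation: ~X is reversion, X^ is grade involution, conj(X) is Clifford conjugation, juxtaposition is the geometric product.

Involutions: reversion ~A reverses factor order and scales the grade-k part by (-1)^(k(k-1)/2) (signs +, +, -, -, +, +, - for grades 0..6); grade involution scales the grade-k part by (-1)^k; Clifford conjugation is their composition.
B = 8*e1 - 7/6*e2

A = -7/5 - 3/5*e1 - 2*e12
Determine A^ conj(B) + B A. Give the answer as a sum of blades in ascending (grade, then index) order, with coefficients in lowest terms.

first term: -24/5 + 203/15*e1 - 529/30*e2 + 7/10*e12
second term: -24/5 - 133/15*e1 - 431/30*e2 - 7/10*e12
Answer: -48/5 + 14/3*e1 - 32*e2


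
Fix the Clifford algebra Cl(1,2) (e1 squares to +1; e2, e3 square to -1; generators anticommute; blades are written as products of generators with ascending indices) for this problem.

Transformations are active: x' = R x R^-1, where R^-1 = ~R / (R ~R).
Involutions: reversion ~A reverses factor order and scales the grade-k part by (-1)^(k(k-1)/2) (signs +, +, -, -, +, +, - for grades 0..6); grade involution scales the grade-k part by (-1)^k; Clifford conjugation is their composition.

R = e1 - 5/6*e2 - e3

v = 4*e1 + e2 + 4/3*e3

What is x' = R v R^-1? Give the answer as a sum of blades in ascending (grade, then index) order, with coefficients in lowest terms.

~R = e1 - 5/6*e2 - e3, and R ~R = -25/36, so R^-1 = ~R / (-25/36).
R v = 37/6 + 13/3*e1 e2 + 16/3*e1 e3 - 1/9*e2 e3
Answer: -544/25*e1 + 69/5*e2 + 1232/75*e3


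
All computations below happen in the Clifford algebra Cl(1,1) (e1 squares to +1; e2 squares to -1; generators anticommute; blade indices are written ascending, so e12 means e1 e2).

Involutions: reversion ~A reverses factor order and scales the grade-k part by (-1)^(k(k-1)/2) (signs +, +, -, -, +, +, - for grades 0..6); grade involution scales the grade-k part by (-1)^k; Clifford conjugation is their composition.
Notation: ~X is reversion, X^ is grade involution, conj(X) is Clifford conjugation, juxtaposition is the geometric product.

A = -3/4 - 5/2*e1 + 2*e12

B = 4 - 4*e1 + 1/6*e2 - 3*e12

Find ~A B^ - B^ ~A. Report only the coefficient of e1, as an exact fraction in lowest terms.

first term: -7 - 40/3*e1 + 125/8*e2 - 16/3*e12
second term: -7 - 38/3*e1 - 123/8*e2 - 37/6*e12
Answer: -2/3
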